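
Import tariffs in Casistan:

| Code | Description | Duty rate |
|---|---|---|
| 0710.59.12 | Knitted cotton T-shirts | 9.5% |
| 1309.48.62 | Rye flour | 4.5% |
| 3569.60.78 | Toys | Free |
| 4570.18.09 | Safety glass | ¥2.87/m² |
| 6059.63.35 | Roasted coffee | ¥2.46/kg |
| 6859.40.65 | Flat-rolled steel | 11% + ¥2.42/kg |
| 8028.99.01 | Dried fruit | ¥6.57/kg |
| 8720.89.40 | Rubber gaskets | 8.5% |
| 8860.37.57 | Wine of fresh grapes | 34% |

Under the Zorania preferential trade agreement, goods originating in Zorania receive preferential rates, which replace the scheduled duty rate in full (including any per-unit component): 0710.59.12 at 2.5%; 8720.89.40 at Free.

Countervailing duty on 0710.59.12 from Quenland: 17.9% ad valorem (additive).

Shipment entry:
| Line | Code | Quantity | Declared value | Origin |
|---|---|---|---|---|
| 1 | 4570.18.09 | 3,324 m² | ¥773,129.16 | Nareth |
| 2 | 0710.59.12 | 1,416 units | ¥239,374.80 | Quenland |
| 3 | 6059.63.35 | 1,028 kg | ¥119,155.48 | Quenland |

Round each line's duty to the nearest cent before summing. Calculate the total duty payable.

¥77,657.46

Line 1 (4570.18.09, Nareth, 3,324 m², ¥773,129.16):
Base rate for 4570.18.09 is ¥2.87/m².
Duty = 3,324 × ¥2.87 = ¥9,539.88.
Line 2 (0710.59.12, Quenland, 1,416 units, ¥239,374.80):
Base rate for 0710.59.12 is 9.5%.
0710.59.12 has an FTA preferential rate, but origin Quenland is not Zorania; base rate stands.
Additional duty on 0710.59.12 from Quenland: +17.9%. Applied ad valorem rate: 9.5% + 17.9% = 27.4%.
Duty = ¥239,374.80 × 27.4% = ¥65,588.70.
Line 3 (6059.63.35, Quenland, 1,028 kg, ¥119,155.48):
Base rate for 6059.63.35 is ¥2.46/kg.
Duty = 1,028 × ¥2.46 = ¥2,528.88.
Total = ¥9,539.88 + ¥65,588.70 + ¥2,528.88 = ¥77,657.46.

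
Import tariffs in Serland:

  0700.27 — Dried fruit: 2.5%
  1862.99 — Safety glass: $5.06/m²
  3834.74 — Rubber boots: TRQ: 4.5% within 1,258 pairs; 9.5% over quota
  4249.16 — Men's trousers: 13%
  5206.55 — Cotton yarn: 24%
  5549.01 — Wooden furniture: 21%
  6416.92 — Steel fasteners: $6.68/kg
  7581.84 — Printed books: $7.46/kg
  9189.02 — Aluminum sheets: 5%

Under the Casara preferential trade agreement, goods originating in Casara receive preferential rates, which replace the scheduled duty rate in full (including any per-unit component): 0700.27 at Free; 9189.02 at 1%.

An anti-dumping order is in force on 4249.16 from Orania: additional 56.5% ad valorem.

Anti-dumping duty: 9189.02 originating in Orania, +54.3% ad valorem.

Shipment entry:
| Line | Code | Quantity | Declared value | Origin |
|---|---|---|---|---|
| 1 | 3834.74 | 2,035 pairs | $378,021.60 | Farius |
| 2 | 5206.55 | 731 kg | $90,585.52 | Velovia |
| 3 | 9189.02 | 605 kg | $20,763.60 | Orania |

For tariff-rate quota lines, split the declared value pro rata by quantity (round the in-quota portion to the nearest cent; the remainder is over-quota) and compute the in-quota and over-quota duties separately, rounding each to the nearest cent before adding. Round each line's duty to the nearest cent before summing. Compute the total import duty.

$58,281.07

Line 1 (3834.74, Farius, 2,035 pairs, $378,021.60):
Code 3834.74 is under a tariff-rate quota (threshold 1,258 pairs). In-quota: 1,258 pairs at 4.5%; over-quota: 777 pairs at 9.5%.
Pro-rata value split: in-quota = $378,021.60 × 1,258/2,035 = $233,686.08; over-quota = $378,021.60 − $233,686.08 = $144,335.52.
In-quota duty = $233,686.08 × 4.5% = $10,515.87. Over-quota duty = $144,335.52 × 9.5% = $13,711.87.
Line duty = $10,515.87 + $13,711.87 = $24,227.74.
Line 2 (5206.55, Velovia, 731 kg, $90,585.52):
Base rate for 5206.55 is 24%.
Duty = $90,585.52 × 24% = $21,740.52.
Line 3 (9189.02, Orania, 605 kg, $20,763.60):
Base rate for 9189.02 is 5%.
9189.02 has an FTA preferential rate, but origin Orania is not Casara; base rate stands.
Additional duty on 9189.02 from Orania: +54.3%. Applied ad valorem rate: 5% + 54.3% = 59.3%.
Duty = $20,763.60 × 59.3% = $12,312.81.
Total = $24,227.74 + $21,740.52 + $12,312.81 = $58,281.07.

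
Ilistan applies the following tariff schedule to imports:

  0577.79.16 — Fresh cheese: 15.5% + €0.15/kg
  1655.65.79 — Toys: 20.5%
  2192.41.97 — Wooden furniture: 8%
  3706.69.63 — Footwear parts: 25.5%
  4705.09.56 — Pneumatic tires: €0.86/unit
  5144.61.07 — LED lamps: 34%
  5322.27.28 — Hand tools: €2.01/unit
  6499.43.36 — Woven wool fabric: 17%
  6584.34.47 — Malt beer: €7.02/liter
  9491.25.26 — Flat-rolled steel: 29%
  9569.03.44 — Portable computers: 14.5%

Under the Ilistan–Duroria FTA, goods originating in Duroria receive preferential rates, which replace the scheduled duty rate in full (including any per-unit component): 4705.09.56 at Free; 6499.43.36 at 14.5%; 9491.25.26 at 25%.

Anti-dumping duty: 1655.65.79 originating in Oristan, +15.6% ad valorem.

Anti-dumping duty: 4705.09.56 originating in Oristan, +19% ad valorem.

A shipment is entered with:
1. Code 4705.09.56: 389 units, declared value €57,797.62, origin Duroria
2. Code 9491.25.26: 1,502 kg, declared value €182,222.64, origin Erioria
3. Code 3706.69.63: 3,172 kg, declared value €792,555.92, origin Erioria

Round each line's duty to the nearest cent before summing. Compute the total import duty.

€254,946.33

Line 1 (4705.09.56, Duroria, 389 units, €57,797.62):
Base rate for 4705.09.56 is €0.86/unit.
Origin Duroria qualifies under the Ilistan–Duroria agreement and 4705.09.56 is covered: preferential rate Free applies instead.
The additional-duty order on 4705.09.56 targets Oristan, not Duroria; it does not apply.
Duty = €57,797.62 × 0% = €0.00.
Line 2 (9491.25.26, Erioria, 1,502 kg, €182,222.64):
Base rate for 9491.25.26 is 29%.
9491.25.26 has an FTA preferential rate, but origin Erioria is not Duroria; base rate stands.
Duty = €182,222.64 × 29% = €52,844.57.
Line 3 (3706.69.63, Erioria, 3,172 kg, €792,555.92):
Base rate for 3706.69.63 is 25.5%.
Duty = €792,555.92 × 25.5% = €202,101.76.
Total = €0.00 + €52,844.57 + €202,101.76 = €254,946.33.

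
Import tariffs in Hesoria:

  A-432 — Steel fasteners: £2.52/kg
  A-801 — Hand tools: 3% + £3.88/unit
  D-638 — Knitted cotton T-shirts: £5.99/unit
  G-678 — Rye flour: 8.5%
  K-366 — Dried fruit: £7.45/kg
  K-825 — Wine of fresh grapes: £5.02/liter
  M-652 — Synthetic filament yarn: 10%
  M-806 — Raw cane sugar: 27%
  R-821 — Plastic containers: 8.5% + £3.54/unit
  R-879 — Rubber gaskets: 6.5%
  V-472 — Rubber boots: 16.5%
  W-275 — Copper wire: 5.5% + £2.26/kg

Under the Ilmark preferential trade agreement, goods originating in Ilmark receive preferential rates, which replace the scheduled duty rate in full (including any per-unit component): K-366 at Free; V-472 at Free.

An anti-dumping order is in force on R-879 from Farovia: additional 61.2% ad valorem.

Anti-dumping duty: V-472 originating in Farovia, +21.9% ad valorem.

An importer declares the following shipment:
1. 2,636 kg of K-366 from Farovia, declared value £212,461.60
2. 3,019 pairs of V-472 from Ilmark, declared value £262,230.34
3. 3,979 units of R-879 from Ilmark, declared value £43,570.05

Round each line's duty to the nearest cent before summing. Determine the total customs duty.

£22,470.25

Line 1 (K-366, Farovia, 2,636 kg, £212,461.60):
Base rate for K-366 is £7.45/kg.
K-366 has an FTA preferential rate, but origin Farovia is not Ilmark; base rate stands.
Duty = 2,636 × £7.45 = £19,638.20.
Line 2 (V-472, Ilmark, 3,019 pairs, £262,230.34):
Base rate for V-472 is 16.5%.
Origin Ilmark qualifies under the Hesoria–Ilmark agreement and V-472 is covered: preferential rate Free applies instead.
The additional-duty order on V-472 targets Farovia, not Ilmark; it does not apply.
Duty = £262,230.34 × 0% = £0.00.
Line 3 (R-879, Ilmark, 3,979 units, £43,570.05):
Base rate for R-879 is 6.5%.
Origin Ilmark is the FTA partner but R-879 is not on the preference list; base rate stands.
The additional-duty order on R-879 targets Farovia, not Ilmark; it does not apply.
Duty = £43,570.05 × 6.5% = £2,832.05.
Total = £19,638.20 + £0.00 + £2,832.05 = £22,470.25.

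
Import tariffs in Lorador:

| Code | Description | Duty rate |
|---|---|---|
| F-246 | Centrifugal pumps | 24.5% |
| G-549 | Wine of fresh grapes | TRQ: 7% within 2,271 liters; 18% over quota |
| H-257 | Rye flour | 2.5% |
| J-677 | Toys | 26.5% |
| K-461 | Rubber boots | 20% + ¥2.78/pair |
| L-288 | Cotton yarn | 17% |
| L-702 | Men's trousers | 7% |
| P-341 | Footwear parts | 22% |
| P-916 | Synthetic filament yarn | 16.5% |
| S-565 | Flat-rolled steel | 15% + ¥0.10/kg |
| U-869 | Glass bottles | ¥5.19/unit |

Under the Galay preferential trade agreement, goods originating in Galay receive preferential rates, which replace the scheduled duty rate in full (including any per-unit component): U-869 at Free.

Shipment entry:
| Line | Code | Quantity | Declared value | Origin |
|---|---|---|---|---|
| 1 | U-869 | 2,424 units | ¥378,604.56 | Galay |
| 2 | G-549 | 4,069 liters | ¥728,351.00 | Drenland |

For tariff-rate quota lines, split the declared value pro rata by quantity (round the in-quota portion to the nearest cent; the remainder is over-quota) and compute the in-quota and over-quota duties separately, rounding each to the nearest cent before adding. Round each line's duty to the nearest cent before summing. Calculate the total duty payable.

¥86,387.19

Line 1 (U-869, Galay, 2,424 units, ¥378,604.56):
Base rate for U-869 is ¥5.19/unit.
Origin Galay qualifies under the Lorador–Galay agreement and U-869 is covered: preferential rate Free applies instead.
Duty = ¥378,604.56 × 0% = ¥0.00.
Line 2 (G-549, Drenland, 4,069 liters, ¥728,351.00):
Code G-549 is under a tariff-rate quota (threshold 2,271 liters). In-quota: 2,271 liters at 7%; over-quota: 1,798 liters at 18%.
Pro-rata value split: in-quota = ¥728,351.00 × 2,271/4,069 = ¥406,509.00; over-quota = ¥728,351.00 − ¥406,509.00 = ¥321,842.00.
In-quota duty = ¥406,509.00 × 7% = ¥28,455.63. Over-quota duty = ¥321,842.00 × 18% = ¥57,931.56.
Line duty = ¥28,455.63 + ¥57,931.56 = ¥86,387.19.
Total = ¥0.00 + ¥86,387.19 = ¥86,387.19.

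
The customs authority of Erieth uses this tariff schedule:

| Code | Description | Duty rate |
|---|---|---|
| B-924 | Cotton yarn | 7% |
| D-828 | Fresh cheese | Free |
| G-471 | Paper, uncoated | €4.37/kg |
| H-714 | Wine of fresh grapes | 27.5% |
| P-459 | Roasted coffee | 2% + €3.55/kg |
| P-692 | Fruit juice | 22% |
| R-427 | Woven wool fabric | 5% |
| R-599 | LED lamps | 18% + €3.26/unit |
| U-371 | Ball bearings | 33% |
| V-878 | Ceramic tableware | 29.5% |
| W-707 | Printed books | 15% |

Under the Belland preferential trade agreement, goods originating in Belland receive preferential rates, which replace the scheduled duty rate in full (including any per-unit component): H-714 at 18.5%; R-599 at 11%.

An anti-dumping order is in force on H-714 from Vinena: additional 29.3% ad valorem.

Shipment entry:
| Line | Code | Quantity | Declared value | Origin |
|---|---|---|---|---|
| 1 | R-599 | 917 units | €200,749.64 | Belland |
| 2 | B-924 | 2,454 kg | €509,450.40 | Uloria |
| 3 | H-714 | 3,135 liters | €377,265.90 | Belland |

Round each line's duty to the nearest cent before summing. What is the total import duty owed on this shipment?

€127,538.18

Line 1 (R-599, Belland, 917 units, €200,749.64):
Base rate for R-599 is 18% + €3.26/unit.
Origin Belland qualifies under the Erieth–Belland agreement and R-599 is covered: preferential rate 11% applies instead.
Duty = €200,749.64 × 11% = €22,082.46.
Line 2 (B-924, Uloria, 2,454 kg, €509,450.40):
Base rate for B-924 is 7%.
Duty = €509,450.40 × 7% = €35,661.53.
Line 3 (H-714, Belland, 3,135 liters, €377,265.90):
Base rate for H-714 is 27.5%.
Origin Belland qualifies under the Erieth–Belland agreement and H-714 is covered: preferential rate 18.5% applies instead.
The additional-duty order on H-714 targets Vinena, not Belland; it does not apply.
Duty = €377,265.90 × 18.5% = €69,794.19.
Total = €22,082.46 + €35,661.53 + €69,794.19 = €127,538.18.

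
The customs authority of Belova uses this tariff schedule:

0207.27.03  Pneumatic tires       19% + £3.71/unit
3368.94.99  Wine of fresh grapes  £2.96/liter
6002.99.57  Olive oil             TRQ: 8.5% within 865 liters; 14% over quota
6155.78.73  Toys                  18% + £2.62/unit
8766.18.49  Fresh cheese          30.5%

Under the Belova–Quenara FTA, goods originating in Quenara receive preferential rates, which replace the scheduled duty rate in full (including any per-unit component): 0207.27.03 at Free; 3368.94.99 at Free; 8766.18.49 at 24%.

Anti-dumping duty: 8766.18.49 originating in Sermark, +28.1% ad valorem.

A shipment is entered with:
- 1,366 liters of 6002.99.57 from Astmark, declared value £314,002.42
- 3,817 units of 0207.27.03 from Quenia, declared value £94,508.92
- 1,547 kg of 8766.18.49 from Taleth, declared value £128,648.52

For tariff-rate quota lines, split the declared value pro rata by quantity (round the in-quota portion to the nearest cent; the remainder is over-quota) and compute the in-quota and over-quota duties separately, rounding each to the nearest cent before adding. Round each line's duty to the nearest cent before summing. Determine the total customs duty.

£104,379.83

Line 1 (6002.99.57, Astmark, 1,366 liters, £314,002.42):
Code 6002.99.57 is under a tariff-rate quota (threshold 865 liters). In-quota: 865 liters at 8.5%; over-quota: 501 liters at 14%.
Pro-rata value split: in-quota = £314,002.42 × 865/1,366 = £198,837.55; over-quota = £314,002.42 − £198,837.55 = £115,164.87.
In-quota duty = £198,837.55 × 8.5% = £16,901.19. Over-quota duty = £115,164.87 × 14% = £16,123.08.
Line duty = £16,901.19 + £16,123.08 = £33,024.27.
Line 2 (0207.27.03, Quenia, 3,817 units, £94,508.92):
Base rate for 0207.27.03 is 19% + £3.71/unit.
0207.27.03 has an FTA preferential rate, but origin Quenia is not Quenara; base rate stands.
Duty = £94,508.92 × 19% + 3,817 × £3.71 = £32,117.76.
Line 3 (8766.18.49, Taleth, 1,547 kg, £128,648.52):
Base rate for 8766.18.49 is 30.5%.
8766.18.49 has an FTA preferential rate, but origin Taleth is not Quenara; base rate stands.
The additional-duty order on 8766.18.49 targets Sermark, not Taleth; it does not apply.
Duty = £128,648.52 × 30.5% = £39,237.80.
Total = £33,024.27 + £32,117.76 + £39,237.80 = £104,379.83.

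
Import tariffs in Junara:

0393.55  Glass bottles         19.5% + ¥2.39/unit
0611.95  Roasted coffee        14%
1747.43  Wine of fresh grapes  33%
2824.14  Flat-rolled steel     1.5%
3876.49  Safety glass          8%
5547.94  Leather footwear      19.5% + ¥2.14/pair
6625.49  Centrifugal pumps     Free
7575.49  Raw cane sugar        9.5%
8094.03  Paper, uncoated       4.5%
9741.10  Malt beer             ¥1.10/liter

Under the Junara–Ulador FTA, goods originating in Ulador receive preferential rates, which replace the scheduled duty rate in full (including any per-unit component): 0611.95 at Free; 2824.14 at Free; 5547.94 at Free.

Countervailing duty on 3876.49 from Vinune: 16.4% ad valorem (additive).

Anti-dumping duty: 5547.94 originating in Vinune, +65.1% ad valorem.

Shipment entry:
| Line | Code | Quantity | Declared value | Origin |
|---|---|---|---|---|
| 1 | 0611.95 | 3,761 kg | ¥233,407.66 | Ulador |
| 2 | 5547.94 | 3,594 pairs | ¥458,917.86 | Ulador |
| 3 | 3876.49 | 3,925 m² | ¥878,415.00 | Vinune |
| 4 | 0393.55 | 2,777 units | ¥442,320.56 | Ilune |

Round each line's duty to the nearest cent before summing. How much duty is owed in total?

¥307,222.80

Line 1 (0611.95, Ulador, 3,761 kg, ¥233,407.66):
Base rate for 0611.95 is 14%.
Origin Ulador qualifies under the Junara–Ulador agreement and 0611.95 is covered: preferential rate Free applies instead.
Duty = ¥233,407.66 × 0% = ¥0.00.
Line 2 (5547.94, Ulador, 3,594 pairs, ¥458,917.86):
Base rate for 5547.94 is 19.5% + ¥2.14/pair.
Origin Ulador qualifies under the Junara–Ulador agreement and 5547.94 is covered: preferential rate Free applies instead.
The additional-duty order on 5547.94 targets Vinune, not Ulador; it does not apply.
Duty = ¥458,917.86 × 0% = ¥0.00.
Line 3 (3876.49, Vinune, 3,925 m², ¥878,415.00):
Base rate for 3876.49 is 8%.
Additional duty on 3876.49 from Vinune: +16.4%. Applied ad valorem rate: 8% + 16.4% = 24.4%.
Duty = ¥878,415.00 × 24.4% = ¥214,333.26.
Line 4 (0393.55, Ilune, 2,777 units, ¥442,320.56):
Base rate for 0393.55 is 19.5% + ¥2.39/unit.
Duty = ¥442,320.56 × 19.5% + 2,777 × ¥2.39 = ¥92,889.54.
Total = ¥0.00 + ¥0.00 + ¥214,333.26 + ¥92,889.54 = ¥307,222.80.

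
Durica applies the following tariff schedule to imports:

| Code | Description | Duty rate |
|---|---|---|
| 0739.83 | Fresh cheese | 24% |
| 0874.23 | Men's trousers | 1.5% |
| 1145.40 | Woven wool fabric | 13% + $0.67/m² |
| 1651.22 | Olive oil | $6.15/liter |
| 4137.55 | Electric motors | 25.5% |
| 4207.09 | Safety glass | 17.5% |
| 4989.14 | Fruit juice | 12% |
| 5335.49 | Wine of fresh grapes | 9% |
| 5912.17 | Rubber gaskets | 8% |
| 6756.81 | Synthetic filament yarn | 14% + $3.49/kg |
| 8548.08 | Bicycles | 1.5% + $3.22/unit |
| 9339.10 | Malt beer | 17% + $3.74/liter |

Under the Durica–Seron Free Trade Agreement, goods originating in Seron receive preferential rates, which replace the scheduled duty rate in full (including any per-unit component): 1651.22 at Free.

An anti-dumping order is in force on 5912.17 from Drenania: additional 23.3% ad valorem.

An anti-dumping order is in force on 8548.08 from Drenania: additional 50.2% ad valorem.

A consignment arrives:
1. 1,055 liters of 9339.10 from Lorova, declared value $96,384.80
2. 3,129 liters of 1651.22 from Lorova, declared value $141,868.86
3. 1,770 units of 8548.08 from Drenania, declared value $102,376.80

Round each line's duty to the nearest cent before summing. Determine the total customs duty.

$98,202.68

Line 1 (9339.10, Lorova, 1,055 liters, $96,384.80):
Base rate for 9339.10 is 17% + $3.74/liter.
Duty = $96,384.80 × 17% + 1,055 × $3.74 = $20,331.12.
Line 2 (1651.22, Lorova, 3,129 liters, $141,868.86):
Base rate for 1651.22 is $6.15/liter.
1651.22 has an FTA preferential rate, but origin Lorova is not Seron; base rate stands.
Duty = 3,129 × $6.15 = $19,243.35.
Line 3 (8548.08, Drenania, 1,770 units, $102,376.80):
Base rate for 8548.08 is 1.5% + $3.22/unit.
Additional duty on 8548.08 from Drenania: +50.2%. Applied ad valorem rate: 1.5% + 50.2% = 51.7%.
Duty = $102,376.80 × 51.7% + 1,770 × $3.22 = $58,628.21.
Total = $20,331.12 + $19,243.35 + $58,628.21 = $98,202.68.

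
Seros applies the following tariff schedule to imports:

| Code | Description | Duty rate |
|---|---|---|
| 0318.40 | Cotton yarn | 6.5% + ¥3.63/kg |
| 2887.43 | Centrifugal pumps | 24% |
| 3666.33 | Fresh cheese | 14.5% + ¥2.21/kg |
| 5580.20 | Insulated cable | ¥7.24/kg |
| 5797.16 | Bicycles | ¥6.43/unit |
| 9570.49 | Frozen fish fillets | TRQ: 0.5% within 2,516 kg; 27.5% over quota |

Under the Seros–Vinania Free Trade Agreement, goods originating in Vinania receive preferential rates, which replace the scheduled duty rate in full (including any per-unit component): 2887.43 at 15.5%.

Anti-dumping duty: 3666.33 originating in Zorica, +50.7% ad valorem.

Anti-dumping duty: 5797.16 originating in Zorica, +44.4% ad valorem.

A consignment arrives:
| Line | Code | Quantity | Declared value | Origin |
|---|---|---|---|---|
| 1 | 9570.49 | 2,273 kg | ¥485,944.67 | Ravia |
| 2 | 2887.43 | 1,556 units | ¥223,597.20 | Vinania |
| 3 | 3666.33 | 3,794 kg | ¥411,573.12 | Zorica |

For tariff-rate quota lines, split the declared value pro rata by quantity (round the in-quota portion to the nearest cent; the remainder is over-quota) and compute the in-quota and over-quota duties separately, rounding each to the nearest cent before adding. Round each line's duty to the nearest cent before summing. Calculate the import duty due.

¥313,817.70

Line 1 (9570.49, Ravia, 2,273 kg, ¥485,944.67):
Code 9570.49 is under a tariff-rate quota (threshold 2,516 kg). Quantity 2,273 kg is within the quota, so the in-quota rate 0.5% applies to the full value.
Duty = ¥485,944.67 × 0.5% = ¥2,429.72.
Line 2 (2887.43, Vinania, 1,556 units, ¥223,597.20):
Base rate for 2887.43 is 24%.
Origin Vinania qualifies under the Seros–Vinania agreement and 2887.43 is covered: preferential rate 15.5% applies instead.
Duty = ¥223,597.20 × 15.5% = ¥34,657.57.
Line 3 (3666.33, Zorica, 3,794 kg, ¥411,573.12):
Base rate for 3666.33 is 14.5% + ¥2.21/kg.
Additional duty on 3666.33 from Zorica: +50.7%. Applied ad valorem rate: 14.5% + 50.7% = 65.2%.
Duty = ¥411,573.12 × 65.2% + 3,794 × ¥2.21 = ¥276,730.41.
Total = ¥2,429.72 + ¥34,657.57 + ¥276,730.41 = ¥313,817.70.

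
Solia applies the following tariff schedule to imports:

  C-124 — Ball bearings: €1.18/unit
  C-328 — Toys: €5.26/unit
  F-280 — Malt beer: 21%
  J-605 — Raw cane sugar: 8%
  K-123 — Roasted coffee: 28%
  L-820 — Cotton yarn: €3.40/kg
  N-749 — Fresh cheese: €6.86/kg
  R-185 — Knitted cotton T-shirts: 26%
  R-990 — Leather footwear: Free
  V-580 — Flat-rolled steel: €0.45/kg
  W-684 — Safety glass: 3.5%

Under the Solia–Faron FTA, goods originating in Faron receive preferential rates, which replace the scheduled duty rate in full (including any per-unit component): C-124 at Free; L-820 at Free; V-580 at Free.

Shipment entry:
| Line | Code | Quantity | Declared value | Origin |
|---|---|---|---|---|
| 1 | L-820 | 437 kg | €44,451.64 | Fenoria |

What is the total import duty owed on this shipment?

€1,485.80

Line 1 (L-820, Fenoria, 437 kg, €44,451.64):
Base rate for L-820 is €3.40/kg.
L-820 has an FTA preferential rate, but origin Fenoria is not Faron; base rate stands.
Duty = 437 × €3.40 = €1,485.80.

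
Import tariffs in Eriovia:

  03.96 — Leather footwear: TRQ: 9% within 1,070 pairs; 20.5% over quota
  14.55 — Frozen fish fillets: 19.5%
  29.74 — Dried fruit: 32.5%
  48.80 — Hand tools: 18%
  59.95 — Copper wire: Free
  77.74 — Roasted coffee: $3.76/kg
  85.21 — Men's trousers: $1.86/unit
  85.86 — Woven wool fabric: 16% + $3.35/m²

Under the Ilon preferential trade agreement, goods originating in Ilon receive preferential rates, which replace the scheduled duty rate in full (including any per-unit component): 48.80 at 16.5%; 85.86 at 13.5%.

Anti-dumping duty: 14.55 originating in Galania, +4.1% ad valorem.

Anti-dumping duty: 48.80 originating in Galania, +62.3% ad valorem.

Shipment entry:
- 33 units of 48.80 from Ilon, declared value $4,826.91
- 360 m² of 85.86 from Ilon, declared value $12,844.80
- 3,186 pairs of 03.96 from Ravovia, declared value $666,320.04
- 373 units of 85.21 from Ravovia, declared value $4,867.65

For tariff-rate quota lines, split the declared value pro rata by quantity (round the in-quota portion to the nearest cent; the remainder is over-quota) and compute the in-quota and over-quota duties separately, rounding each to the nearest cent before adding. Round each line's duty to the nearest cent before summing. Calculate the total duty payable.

Line 1 (48.80, Ilon, 33 units, $4,826.91):
Base rate for 48.80 is 18%.
Origin Ilon qualifies under the Eriovia–Ilon agreement and 48.80 is covered: preferential rate 16.5% applies instead.
The additional-duty order on 48.80 targets Galania, not Ilon; it does not apply.
Duty = $4,826.91 × 16.5% = $796.44.
Line 2 (85.86, Ilon, 360 m², $12,844.80):
Base rate for 85.86 is 16% + $3.35/m².
Origin Ilon qualifies under the Eriovia–Ilon agreement and 85.86 is covered: preferential rate 13.5% applies instead.
Duty = $12,844.80 × 13.5% = $1,734.05.
Line 3 (03.96, Ravovia, 3,186 pairs, $666,320.04):
Code 03.96 is under a tariff-rate quota (threshold 1,070 pairs). In-quota: 1,070 pairs at 9%; over-quota: 2,116 pairs at 20.5%.
Pro-rata value split: in-quota = $666,320.04 × 1,070/3,186 = $223,779.80; over-quota = $666,320.04 − $223,779.80 = $442,540.24.
In-quota duty = $223,779.80 × 9% = $20,140.18. Over-quota duty = $442,540.24 × 20.5% = $90,720.75.
Line duty = $20,140.18 + $90,720.75 = $110,860.93.
Line 4 (85.21, Ravovia, 373 units, $4,867.65):
Base rate for 85.21 is $1.86/unit.
Duty = 373 × $1.86 = $693.78.
Total = $796.44 + $1,734.05 + $110,860.93 + $693.78 = $114,085.20.

$114,085.20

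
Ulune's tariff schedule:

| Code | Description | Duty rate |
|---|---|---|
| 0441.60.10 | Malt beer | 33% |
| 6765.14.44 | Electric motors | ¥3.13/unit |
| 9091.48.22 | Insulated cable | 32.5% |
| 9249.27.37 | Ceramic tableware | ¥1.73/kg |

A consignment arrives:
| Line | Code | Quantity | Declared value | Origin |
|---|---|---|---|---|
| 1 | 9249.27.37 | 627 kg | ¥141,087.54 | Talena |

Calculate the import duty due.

¥1,084.71

Line 1 (9249.27.37, Talena, 627 kg, ¥141,087.54):
Base rate for 9249.27.37 is ¥1.73/kg.
Duty = 627 × ¥1.73 = ¥1,084.71.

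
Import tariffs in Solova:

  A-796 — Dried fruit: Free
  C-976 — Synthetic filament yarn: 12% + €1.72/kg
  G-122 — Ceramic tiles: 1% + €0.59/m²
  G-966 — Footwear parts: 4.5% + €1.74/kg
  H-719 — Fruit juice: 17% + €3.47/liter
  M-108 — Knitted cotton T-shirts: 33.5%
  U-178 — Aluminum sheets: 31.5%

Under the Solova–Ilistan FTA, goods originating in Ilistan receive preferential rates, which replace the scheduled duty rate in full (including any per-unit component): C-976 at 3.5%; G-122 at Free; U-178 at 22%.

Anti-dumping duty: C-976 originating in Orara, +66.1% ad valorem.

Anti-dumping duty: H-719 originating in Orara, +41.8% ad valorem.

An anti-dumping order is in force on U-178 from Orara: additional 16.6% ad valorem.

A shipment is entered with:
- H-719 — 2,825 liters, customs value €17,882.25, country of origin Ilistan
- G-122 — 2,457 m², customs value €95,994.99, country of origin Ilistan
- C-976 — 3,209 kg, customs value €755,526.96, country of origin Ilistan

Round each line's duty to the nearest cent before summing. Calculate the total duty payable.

€39,286.17

Line 1 (H-719, Ilistan, 2,825 liters, €17,882.25):
Base rate for H-719 is 17% + €3.47/liter.
Origin Ilistan is the FTA partner but H-719 is not on the preference list; base rate stands.
The additional-duty order on H-719 targets Orara, not Ilistan; it does not apply.
Duty = €17,882.25 × 17% + 2,825 × €3.47 = €12,842.73.
Line 2 (G-122, Ilistan, 2,457 m², €95,994.99):
Base rate for G-122 is 1% + €0.59/m².
Origin Ilistan qualifies under the Solova–Ilistan agreement and G-122 is covered: preferential rate Free applies instead.
Duty = €95,994.99 × 0% = €0.00.
Line 3 (C-976, Ilistan, 3,209 kg, €755,526.96):
Base rate for C-976 is 12% + €1.72/kg.
Origin Ilistan qualifies under the Solova–Ilistan agreement and C-976 is covered: preferential rate 3.5% applies instead.
The additional-duty order on C-976 targets Orara, not Ilistan; it does not apply.
Duty = €755,526.96 × 3.5% = €26,443.44.
Total = €12,842.73 + €0.00 + €26,443.44 = €39,286.17.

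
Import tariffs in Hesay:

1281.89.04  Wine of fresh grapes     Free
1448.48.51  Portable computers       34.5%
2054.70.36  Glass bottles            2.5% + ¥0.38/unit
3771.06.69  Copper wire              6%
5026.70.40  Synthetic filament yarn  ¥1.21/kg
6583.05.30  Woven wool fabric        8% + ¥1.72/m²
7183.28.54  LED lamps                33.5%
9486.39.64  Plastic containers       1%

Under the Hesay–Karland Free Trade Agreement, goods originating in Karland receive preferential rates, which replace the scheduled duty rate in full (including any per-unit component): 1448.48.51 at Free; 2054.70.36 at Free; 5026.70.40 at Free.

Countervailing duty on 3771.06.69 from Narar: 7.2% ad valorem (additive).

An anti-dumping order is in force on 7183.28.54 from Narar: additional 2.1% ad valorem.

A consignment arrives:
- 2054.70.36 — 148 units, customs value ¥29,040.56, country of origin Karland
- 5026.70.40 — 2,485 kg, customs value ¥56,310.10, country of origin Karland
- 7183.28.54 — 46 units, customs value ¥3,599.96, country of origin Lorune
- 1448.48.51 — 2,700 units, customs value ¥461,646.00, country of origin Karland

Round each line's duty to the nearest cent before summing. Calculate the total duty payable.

¥1,205.99

Line 1 (2054.70.36, Karland, 148 units, ¥29,040.56):
Base rate for 2054.70.36 is 2.5% + ¥0.38/unit.
Origin Karland qualifies under the Hesay–Karland agreement and 2054.70.36 is covered: preferential rate Free applies instead.
Duty = ¥29,040.56 × 0% = ¥0.00.
Line 2 (5026.70.40, Karland, 2,485 kg, ¥56,310.10):
Base rate for 5026.70.40 is ¥1.21/kg.
Origin Karland qualifies under the Hesay–Karland agreement and 5026.70.40 is covered: preferential rate Free applies instead.
Duty = ¥56,310.10 × 0% = ¥0.00.
Line 3 (7183.28.54, Lorune, 46 units, ¥3,599.96):
Base rate for 7183.28.54 is 33.5%.
The additional-duty order on 7183.28.54 targets Narar, not Lorune; it does not apply.
Duty = ¥3,599.96 × 33.5% = ¥1,205.99.
Line 4 (1448.48.51, Karland, 2,700 units, ¥461,646.00):
Base rate for 1448.48.51 is 34.5%.
Origin Karland qualifies under the Hesay–Karland agreement and 1448.48.51 is covered: preferential rate Free applies instead.
Duty = ¥461,646.00 × 0% = ¥0.00.
Total = ¥0.00 + ¥0.00 + ¥1,205.99 + ¥0.00 = ¥1,205.99.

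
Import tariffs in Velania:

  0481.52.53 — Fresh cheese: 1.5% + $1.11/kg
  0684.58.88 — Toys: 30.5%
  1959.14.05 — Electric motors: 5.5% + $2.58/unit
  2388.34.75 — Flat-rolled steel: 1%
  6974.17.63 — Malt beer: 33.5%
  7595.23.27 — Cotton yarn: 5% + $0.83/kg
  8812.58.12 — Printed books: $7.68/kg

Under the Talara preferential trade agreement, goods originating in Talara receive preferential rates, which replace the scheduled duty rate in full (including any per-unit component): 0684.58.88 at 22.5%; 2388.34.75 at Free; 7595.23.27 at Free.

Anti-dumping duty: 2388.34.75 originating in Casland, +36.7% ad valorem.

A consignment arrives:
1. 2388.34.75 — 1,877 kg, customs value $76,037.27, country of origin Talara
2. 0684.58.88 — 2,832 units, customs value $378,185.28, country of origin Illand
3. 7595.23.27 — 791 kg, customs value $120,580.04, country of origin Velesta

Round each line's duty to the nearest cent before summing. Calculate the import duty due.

$122,032.04

Line 1 (2388.34.75, Talara, 1,877 kg, $76,037.27):
Base rate for 2388.34.75 is 1%.
Origin Talara qualifies under the Velania–Talara agreement and 2388.34.75 is covered: preferential rate Free applies instead.
The additional-duty order on 2388.34.75 targets Casland, not Talara; it does not apply.
Duty = $76,037.27 × 0% = $0.00.
Line 2 (0684.58.88, Illand, 2,832 units, $378,185.28):
Base rate for 0684.58.88 is 30.5%.
0684.58.88 has an FTA preferential rate, but origin Illand is not Talara; base rate stands.
Duty = $378,185.28 × 30.5% = $115,346.51.
Line 3 (7595.23.27, Velesta, 791 kg, $120,580.04):
Base rate for 7595.23.27 is 5% + $0.83/kg.
7595.23.27 has an FTA preferential rate, but origin Velesta is not Talara; base rate stands.
Duty = $120,580.04 × 5% + 791 × $0.83 = $6,685.53.
Total = $0.00 + $115,346.51 + $6,685.53 = $122,032.04.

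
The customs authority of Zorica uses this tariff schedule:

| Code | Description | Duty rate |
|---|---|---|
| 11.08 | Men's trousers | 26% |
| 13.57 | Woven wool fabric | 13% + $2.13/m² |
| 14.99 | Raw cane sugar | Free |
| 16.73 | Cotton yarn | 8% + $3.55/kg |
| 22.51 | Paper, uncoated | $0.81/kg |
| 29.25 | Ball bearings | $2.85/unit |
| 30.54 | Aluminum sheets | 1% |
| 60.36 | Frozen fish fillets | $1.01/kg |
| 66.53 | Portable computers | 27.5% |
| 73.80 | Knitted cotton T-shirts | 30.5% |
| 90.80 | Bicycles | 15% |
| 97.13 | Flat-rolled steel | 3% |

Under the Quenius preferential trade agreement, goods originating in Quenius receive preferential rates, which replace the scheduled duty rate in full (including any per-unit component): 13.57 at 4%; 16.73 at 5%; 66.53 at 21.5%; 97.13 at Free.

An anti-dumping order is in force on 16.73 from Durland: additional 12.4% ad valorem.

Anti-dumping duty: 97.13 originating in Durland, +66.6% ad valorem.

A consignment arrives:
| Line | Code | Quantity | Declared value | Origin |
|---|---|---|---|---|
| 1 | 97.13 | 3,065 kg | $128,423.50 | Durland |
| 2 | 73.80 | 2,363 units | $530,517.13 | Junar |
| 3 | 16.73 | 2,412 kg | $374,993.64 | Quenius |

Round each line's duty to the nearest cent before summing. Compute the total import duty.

Line 1 (97.13, Durland, 3,065 kg, $128,423.50):
Base rate for 97.13 is 3%.
97.13 has an FTA preferential rate, but origin Durland is not Quenius; base rate stands.
Additional duty on 97.13 from Durland: +66.6%. Applied ad valorem rate: 3% + 66.6% = 69.6%.
Duty = $128,423.50 × 69.6% = $89,382.76.
Line 2 (73.80, Junar, 2,363 units, $530,517.13):
Base rate for 73.80 is 30.5%.
Duty = $530,517.13 × 30.5% = $161,807.72.
Line 3 (16.73, Quenius, 2,412 kg, $374,993.64):
Base rate for 16.73 is 8% + $3.55/kg.
Origin Quenius qualifies under the Zorica–Quenius agreement and 16.73 is covered: preferential rate 5% applies instead.
The additional-duty order on 16.73 targets Durland, not Quenius; it does not apply.
Duty = $374,993.64 × 5% = $18,749.68.
Total = $89,382.76 + $161,807.72 + $18,749.68 = $269,940.16.

$269,940.16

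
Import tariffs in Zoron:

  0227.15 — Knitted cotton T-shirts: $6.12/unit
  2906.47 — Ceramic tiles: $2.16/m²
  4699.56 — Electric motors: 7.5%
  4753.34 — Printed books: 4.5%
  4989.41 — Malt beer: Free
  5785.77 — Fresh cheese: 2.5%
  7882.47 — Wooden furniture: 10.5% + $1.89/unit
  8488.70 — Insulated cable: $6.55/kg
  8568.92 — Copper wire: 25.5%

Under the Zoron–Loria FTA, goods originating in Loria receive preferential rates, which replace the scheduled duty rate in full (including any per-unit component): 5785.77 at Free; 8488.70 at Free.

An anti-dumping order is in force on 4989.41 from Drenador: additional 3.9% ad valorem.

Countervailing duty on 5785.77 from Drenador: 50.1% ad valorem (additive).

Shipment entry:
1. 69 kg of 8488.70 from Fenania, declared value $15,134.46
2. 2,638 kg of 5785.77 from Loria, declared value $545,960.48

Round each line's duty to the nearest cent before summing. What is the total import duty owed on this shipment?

Line 1 (8488.70, Fenania, 69 kg, $15,134.46):
Base rate for 8488.70 is $6.55/kg.
8488.70 has an FTA preferential rate, but origin Fenania is not Loria; base rate stands.
Duty = 69 × $6.55 = $451.95.
Line 2 (5785.77, Loria, 2,638 kg, $545,960.48):
Base rate for 5785.77 is 2.5%.
Origin Loria qualifies under the Zoron–Loria agreement and 5785.77 is covered: preferential rate Free applies instead.
The additional-duty order on 5785.77 targets Drenador, not Loria; it does not apply.
Duty = $545,960.48 × 0% = $0.00.
Total = $451.95 + $0.00 = $451.95.

$451.95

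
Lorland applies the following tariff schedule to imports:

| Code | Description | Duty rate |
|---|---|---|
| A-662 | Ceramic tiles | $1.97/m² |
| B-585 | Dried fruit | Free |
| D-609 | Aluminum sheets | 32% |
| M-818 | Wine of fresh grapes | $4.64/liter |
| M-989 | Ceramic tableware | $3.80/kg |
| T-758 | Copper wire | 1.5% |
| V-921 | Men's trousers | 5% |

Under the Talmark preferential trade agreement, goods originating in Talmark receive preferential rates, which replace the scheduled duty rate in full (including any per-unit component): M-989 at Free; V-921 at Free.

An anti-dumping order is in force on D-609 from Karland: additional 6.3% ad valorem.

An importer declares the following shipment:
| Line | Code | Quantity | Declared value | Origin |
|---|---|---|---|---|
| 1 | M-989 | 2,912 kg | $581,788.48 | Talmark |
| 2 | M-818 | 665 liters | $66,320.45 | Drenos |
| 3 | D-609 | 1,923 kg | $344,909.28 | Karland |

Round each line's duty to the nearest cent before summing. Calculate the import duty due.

Line 1 (M-989, Talmark, 2,912 kg, $581,788.48):
Base rate for M-989 is $3.80/kg.
Origin Talmark qualifies under the Lorland–Talmark agreement and M-989 is covered: preferential rate Free applies instead.
Duty = $581,788.48 × 0% = $0.00.
Line 2 (M-818, Drenos, 665 liters, $66,320.45):
Base rate for M-818 is $4.64/liter.
Duty = 665 × $4.64 = $3,085.60.
Line 3 (D-609, Karland, 1,923 kg, $344,909.28):
Base rate for D-609 is 32%.
Additional duty on D-609 from Karland: +6.3%. Applied ad valorem rate: 32% + 6.3% = 38.3%.
Duty = $344,909.28 × 38.3% = $132,100.25.
Total = $0.00 + $3,085.60 + $132,100.25 = $135,185.85.

$135,185.85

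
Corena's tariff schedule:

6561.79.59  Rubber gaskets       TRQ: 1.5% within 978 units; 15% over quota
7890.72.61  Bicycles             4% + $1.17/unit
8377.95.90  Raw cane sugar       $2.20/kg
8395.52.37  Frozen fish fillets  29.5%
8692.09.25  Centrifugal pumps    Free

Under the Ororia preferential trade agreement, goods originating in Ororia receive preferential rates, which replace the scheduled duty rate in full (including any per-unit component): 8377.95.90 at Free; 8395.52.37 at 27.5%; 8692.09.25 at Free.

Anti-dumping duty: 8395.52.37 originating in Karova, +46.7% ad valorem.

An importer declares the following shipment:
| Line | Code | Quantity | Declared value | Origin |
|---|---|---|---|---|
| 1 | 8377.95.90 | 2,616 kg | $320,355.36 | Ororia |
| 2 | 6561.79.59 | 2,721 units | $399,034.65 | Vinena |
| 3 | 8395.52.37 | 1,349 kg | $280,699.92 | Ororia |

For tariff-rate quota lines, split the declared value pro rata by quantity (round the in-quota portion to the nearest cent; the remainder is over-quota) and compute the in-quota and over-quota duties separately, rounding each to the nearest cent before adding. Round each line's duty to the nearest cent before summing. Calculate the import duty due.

Line 1 (8377.95.90, Ororia, 2,616 kg, $320,355.36):
Base rate for 8377.95.90 is $2.20/kg.
Origin Ororia qualifies under the Corena–Ororia agreement and 8377.95.90 is covered: preferential rate Free applies instead.
Duty = $320,355.36 × 0% = $0.00.
Line 2 (6561.79.59, Vinena, 2,721 units, $399,034.65):
Code 6561.79.59 is under a tariff-rate quota (threshold 978 units). In-quota: 978 units at 1.5%; over-quota: 1,743 units at 15%.
Pro-rata value split: in-quota = $399,034.65 × 978/2,721 = $143,423.70; over-quota = $399,034.65 − $143,423.70 = $255,610.95.
In-quota duty = $143,423.70 × 1.5% = $2,151.36. Over-quota duty = $255,610.95 × 15% = $38,341.64.
Line duty = $2,151.36 + $38,341.64 = $40,493.00.
Line 3 (8395.52.37, Ororia, 1,349 kg, $280,699.92):
Base rate for 8395.52.37 is 29.5%.
Origin Ororia qualifies under the Corena–Ororia agreement and 8395.52.37 is covered: preferential rate 27.5% applies instead.
The additional-duty order on 8395.52.37 targets Karova, not Ororia; it does not apply.
Duty = $280,699.92 × 27.5% = $77,192.48.
Total = $0.00 + $40,493.00 + $77,192.48 = $117,685.48.

$117,685.48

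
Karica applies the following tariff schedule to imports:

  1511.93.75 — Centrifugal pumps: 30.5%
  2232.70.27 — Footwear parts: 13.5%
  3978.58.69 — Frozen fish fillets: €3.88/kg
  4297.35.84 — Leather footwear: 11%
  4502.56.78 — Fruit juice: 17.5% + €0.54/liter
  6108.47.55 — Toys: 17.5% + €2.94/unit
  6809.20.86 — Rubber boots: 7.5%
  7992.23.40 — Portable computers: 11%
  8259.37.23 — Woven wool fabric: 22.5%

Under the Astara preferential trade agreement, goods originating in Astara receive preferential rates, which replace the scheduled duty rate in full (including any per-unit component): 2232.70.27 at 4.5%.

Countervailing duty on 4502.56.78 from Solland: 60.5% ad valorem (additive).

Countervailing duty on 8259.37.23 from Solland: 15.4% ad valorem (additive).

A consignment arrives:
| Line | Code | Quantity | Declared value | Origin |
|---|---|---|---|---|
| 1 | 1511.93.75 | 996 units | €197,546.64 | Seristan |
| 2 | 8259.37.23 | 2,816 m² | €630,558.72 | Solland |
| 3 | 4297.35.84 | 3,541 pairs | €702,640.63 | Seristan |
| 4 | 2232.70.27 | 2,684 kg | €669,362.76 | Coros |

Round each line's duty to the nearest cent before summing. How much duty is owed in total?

Line 1 (1511.93.75, Seristan, 996 units, €197,546.64):
Base rate for 1511.93.75 is 30.5%.
Duty = €197,546.64 × 30.5% = €60,251.73.
Line 2 (8259.37.23, Solland, 2,816 m², €630,558.72):
Base rate for 8259.37.23 is 22.5%.
Additional duty on 8259.37.23 from Solland: +15.4%. Applied ad valorem rate: 22.5% + 15.4% = 37.9%.
Duty = €630,558.72 × 37.9% = €238,981.75.
Line 3 (4297.35.84, Seristan, 3,541 pairs, €702,640.63):
Base rate for 4297.35.84 is 11%.
Duty = €702,640.63 × 11% = €77,290.47.
Line 4 (2232.70.27, Coros, 2,684 kg, €669,362.76):
Base rate for 2232.70.27 is 13.5%.
2232.70.27 has an FTA preferential rate, but origin Coros is not Astara; base rate stands.
Duty = €669,362.76 × 13.5% = €90,363.97.
Total = €60,251.73 + €238,981.75 + €77,290.47 + €90,363.97 = €466,887.92.

€466,887.92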